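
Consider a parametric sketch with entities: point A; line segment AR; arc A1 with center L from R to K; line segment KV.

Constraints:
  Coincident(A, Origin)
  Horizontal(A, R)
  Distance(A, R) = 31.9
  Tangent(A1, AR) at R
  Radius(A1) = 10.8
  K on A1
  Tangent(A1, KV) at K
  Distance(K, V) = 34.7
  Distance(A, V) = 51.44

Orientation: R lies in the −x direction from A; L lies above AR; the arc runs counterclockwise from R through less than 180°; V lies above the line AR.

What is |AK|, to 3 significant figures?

24.0

Checks: |LK| = 10.80 ✓; ∠(LK, KV) = 90.00° ✓; |KV| = 34.70 ✓; |AV| = 51.44 ✓.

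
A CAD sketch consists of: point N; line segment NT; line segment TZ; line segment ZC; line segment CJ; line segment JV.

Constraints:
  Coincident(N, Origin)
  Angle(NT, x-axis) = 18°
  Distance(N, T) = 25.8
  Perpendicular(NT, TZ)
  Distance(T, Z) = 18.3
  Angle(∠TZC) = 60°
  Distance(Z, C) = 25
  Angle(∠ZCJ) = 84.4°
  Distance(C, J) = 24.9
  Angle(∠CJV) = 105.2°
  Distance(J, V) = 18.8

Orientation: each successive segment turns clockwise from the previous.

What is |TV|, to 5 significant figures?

13.108

∠ZCJ = 84.4° gives CJ at 72.400° from the x-axis; with |CJ| = 24.9, J = (13.268, 19.501). ∠CJV = 105.2° gives JV at -2.4000° from the x-axis; with |JV| = 18.8, V = (32.051, 18.713). Then |TV| = |V − T| = 13.108.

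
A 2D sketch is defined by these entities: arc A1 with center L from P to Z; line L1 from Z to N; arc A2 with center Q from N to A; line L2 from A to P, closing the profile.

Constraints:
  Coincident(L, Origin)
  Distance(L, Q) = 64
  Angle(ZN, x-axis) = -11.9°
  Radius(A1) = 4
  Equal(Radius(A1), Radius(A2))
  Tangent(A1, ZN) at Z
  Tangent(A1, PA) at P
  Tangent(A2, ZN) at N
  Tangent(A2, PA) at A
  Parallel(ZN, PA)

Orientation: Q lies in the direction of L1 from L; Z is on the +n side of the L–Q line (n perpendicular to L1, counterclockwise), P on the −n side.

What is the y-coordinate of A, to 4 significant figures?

-17.11

Tangency of A1 to both parallel lines with radius 4.0 puts Z and P at L ± 4.0·n: Z = (0.8248, 3.914), P = (-0.8248, -3.914). Equal radii place N and A the same way about Q: N = Q + 4.0·n = (63.45, -9.283), A = Q − 4.0·n = (61.80, -17.11). So A.y = -17.11.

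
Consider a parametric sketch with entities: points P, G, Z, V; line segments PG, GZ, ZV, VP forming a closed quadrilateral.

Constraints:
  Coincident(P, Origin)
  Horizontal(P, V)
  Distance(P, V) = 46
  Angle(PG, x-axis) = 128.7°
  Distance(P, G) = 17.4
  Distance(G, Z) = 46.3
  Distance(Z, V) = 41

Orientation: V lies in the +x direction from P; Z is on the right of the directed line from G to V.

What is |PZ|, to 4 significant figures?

29.07

P is at the origin; PV is horizontal with |PV| = 46.0 and V in +x, so V = (46.0, 0). PG runs at 128.7° with |PG| = 17.4, so G = (-10.88, 13.58). Z is determined by |GZ| = 46.3 and |ZV| = 41.0 together: it lies at the intersection of circle(G, 46.3) and circle(V, 41.0). With |GV| = 58.48, the foot of the radical line on GV is 33.19 from G and the perpendicular offset is √(46.3² − 33.19²) = 32.28. Taking the right-of-GV solution: Z = (13.91, -25.52).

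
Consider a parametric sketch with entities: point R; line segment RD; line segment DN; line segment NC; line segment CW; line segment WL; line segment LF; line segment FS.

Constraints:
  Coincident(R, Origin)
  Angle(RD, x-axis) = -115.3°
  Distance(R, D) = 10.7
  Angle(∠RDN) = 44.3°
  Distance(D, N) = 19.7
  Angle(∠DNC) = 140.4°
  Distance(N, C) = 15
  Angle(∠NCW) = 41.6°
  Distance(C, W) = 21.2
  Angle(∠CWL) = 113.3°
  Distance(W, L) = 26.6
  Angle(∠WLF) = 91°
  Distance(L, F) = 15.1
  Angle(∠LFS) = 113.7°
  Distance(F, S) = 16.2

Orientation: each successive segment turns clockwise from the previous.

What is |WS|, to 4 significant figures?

25.01

∠WLF = 91.0° gives LF at 135.3° from the x-axis; with |LF| = 15.1, F = (-27.88, -4.755). ∠LFS = 113.7° gives FS at 69.00° from the x-axis; with |FS| = 16.2, S = (-22.08, 10.37). Then |WS| = |S − W| = 25.01.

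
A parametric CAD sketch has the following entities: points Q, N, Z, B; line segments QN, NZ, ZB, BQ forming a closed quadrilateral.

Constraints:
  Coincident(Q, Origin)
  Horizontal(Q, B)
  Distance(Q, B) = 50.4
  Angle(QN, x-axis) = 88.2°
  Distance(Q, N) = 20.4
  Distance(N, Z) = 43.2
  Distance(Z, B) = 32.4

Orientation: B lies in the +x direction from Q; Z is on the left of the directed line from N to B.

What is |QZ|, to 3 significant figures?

52.8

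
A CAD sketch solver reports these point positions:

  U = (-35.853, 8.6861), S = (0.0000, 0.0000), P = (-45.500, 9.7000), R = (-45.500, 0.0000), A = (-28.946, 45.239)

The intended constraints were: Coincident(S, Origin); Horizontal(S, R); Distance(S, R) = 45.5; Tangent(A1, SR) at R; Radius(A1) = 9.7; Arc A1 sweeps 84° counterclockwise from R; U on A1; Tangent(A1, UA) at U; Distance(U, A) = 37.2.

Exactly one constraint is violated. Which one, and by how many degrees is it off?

Tangent(A1, UA) at U — off by 4.70°.

S = (0.00, 0.00) ✓; S.y = 0.00, R.y = 0.00 ✓; |SR| = 45.50 ✓; ∠(PR, RS) = 90.00° ✓; |PR| = 9.700 ✓; bearing(P→U) − bearing(P→R) = 84.00° ✓; |PU| = 9.700 ✓; ∠(PU, UA) = 94.70° ✗; |UA| = 37.20 ✓.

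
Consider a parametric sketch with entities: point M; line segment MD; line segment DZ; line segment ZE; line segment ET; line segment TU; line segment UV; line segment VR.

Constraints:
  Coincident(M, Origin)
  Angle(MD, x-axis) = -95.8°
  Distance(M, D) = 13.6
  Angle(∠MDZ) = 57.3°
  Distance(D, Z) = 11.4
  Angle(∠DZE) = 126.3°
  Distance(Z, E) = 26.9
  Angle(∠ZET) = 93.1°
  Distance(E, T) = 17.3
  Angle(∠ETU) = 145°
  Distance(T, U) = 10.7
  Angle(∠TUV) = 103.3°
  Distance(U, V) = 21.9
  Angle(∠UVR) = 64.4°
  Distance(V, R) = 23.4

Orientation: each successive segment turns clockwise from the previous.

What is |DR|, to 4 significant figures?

25.36

M is at the origin; MD runs at -95.8° with length 13.6, so D = (-1.374, -13.53). ∠MDZ = 57.3° gives DZ at 141.5° from the x-axis; with |DZ| = 11.4, Z = (-10.30, -6.434). ∠DZE = 126.3° gives ZE at 87.80° from the x-axis; with |ZE| = 26.9, E = (-9.263, 20.45). ∠ZET = 93.1° gives ET at 0.9000° from the x-axis; with |ET| = 17.3, T = (8.034, 20.72). ∠ETU = 145.0° gives TU at -34.10° from the x-axis; with |TU| = 10.7, U = (16.89, 14.72). ∠TUV = 103.3° gives UV at -110.8° from the x-axis; with |UV| = 21.9, V = (9.118, -5.753). ∠UVR = 64.4° gives VR at 133.6° from the x-axis; with |VR| = 23.4, R = (-7.019, 11.19). Then |DR| = |R − D| = 25.36.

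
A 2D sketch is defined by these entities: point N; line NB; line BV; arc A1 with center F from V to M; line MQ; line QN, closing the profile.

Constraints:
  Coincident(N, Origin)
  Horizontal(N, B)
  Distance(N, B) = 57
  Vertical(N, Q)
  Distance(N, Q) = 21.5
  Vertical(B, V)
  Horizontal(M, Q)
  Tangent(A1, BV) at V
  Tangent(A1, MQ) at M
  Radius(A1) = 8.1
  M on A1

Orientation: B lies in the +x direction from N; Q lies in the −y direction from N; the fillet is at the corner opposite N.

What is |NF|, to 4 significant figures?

50.70

N is at the origin; NB is horizontal with |NB| = 57.0 and B on the +x side, so B = (57.00, 0.000). NQ is vertical with |NQ| = 21.5 and Q on the −y side, so Q = (0.000, -21.50). The virtual corner opposite N is at (57.00, -21.50). Since A1 is tangent to BV there, FV ⟂ BV and tangency of A1 to MQ means the radius FM is perpendicular to MQ, with radius 8.1, so the center F sits 8.1 in from both sides at F = (48.90, -13.40). Then |NF| = |F − N| = 50.70.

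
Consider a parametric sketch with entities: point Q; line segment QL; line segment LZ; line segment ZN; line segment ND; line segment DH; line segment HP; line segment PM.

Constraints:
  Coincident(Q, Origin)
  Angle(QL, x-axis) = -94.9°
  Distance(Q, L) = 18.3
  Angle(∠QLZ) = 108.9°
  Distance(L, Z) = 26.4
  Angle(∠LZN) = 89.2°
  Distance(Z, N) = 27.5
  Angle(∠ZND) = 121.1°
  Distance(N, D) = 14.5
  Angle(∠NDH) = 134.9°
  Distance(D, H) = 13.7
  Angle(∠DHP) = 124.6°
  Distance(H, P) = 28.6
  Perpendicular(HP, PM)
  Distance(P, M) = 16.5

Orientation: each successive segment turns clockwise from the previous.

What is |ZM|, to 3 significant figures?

20.3

Q is at the origin; QL runs at -94.9° with length 18.3, so L = (-1.56, -18.2). ∠QLZ = 108.9° gives LZ at -166° from the x-axis; with |LZ| = 26.4, Z = (-27.2, -24.6). ∠LZN = 89.2° gives ZN at 103° from the x-axis; with |ZN| = 27.5, N = (-33.5, 2.15). ∠ZND = 121.1° gives ND at 44.3° from the x-axis; with |ND| = 14.5, D = (-23.1, 12.3). ∠NDH = 134.9° gives DH at -0.800° from the x-axis; with |DH| = 13.7, H = (-9.38, 12.1). ∠DHP = 124.6° gives HP at -56.2° from the x-axis; with |HP| = 28.6, P = (6.53, -11.7). The perpendicularity gives PM at right angles to HP, so PM runs at -146°; with |PM| = 16.5, M = (-7.18, -20.9). Then |ZM| = |M − Z| = 20.3.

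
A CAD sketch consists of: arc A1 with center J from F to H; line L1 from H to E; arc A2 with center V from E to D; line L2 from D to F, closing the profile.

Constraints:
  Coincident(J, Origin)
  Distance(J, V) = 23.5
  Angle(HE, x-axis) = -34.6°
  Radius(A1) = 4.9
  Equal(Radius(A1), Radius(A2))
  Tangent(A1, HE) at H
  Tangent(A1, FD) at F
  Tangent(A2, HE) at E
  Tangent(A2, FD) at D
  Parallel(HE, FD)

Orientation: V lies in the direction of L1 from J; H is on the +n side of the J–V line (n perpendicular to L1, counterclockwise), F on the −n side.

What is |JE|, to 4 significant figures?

24.01

The slot axis is L1's direction at -34.6°, so u = (cos -34.6°, sin -34.6°) = (0.8231, -0.5678) and n = (−sin -34.6°, cos -34.6°) = (0.5678, 0.8231). J is at the origin and V lies 23.5 along u from J, so V = 23.5·u = (19.34, -13.34). Tangency of A1 to both parallel lines with radius 4.9 puts H and F at J ± 4.9·n: H = (2.782, 4.033), F = (-2.782, -4.033). Equal radii place E and D the same way about V: E = V + 4.9·n = (22.13, -9.311), D = V − 4.9·n = (16.56, -17.38). Then |JE| = |E − J| = 24.01.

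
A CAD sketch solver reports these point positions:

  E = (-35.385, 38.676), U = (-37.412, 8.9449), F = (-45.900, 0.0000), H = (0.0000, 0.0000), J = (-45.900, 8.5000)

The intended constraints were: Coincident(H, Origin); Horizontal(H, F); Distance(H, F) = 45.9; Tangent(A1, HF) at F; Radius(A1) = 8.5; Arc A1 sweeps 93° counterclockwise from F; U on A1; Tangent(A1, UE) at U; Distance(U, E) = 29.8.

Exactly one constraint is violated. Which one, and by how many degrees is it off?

Tangent(A1, UE) at U — off by 6.90°.

H = (0.00, 0.00) ✓; H.y = 0.00, F.y = 0.00 ✓; |HF| = 45.90 ✓; ∠(JF, FH) = 90.00° ✓; |JF| = 8.500 ✓; bearing(J→U) − bearing(J→F) = 93.00° ✓; |JU| = 8.500 ✓; ∠(JU, UE) = 96.90° ✗; |UE| = 29.80 ✓.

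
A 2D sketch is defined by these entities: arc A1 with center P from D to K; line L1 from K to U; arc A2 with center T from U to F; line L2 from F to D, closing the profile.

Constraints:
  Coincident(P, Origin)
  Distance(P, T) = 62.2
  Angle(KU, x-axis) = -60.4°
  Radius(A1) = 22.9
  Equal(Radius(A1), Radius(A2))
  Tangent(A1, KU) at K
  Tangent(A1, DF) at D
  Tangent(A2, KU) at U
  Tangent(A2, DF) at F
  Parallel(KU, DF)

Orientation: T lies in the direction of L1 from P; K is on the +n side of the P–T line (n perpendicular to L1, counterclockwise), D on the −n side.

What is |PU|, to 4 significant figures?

66.28

The slot axis is L1's direction at -60.4°, so u = (cos -60.4°, sin -60.4°) = (0.4939, -0.8695) and n = (−sin -60.4°, cos -60.4°) = (0.8695, 0.4939). P is at the origin and T lies 62.2 along u from P, so T = 62.2·u = (30.72, -54.08). Tangency of A1 to both parallel lines with radius 22.9 puts K and D at P ± 22.9·n: K = (19.91, 11.31), D = (-19.91, -11.31). Equal radii place U and F the same way about T: U = T + 22.9·n = (50.63, -42.77), F = T − 22.9·n = (10.81, -65.39). Then |PU| = |U − P| = 66.28.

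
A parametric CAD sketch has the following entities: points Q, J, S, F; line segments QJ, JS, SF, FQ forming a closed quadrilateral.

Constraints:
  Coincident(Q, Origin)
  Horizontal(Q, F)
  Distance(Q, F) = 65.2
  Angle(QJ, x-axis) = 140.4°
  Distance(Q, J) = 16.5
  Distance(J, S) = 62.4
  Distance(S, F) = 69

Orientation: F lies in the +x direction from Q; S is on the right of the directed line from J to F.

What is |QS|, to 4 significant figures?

48.00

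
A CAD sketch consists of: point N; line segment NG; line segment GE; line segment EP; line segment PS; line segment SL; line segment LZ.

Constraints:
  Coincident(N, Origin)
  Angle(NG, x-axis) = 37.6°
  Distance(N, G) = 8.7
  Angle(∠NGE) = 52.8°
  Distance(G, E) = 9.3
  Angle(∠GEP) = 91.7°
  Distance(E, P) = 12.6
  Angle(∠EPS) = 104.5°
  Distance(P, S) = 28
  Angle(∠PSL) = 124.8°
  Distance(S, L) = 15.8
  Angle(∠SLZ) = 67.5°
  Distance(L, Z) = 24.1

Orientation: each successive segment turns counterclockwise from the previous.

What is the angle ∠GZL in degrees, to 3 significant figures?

144°

N is at the origin; NG runs at 37.6° with length 8.7, so G = (6.89, 5.31). ∠NGE = 52.8° gives GE at 165° from the x-axis; with |GE| = 9.3, E = (-2.08, 7.75). ∠GEP = 91.7° gives EP at -107° from the x-axis; with |EP| = 12.6, P = (-5.74, -4.31). ∠EPS = 104.5° gives PS at -31.4° from the x-axis; with |PS| = 28.0, S = (18.2, -18.9). ∠PSL = 124.8° gives SL at 23.8° from the x-axis; with |SL| = 15.8, L = (32.6, -12.5). ∠SLZ = 67.5° gives LZ at 136° from the x-axis; with |LZ| = 24.1, Z = (15.2, 4.13). Then cos ∠GZL = ZG·ZL / (|ZG||ZL|), giving 144°.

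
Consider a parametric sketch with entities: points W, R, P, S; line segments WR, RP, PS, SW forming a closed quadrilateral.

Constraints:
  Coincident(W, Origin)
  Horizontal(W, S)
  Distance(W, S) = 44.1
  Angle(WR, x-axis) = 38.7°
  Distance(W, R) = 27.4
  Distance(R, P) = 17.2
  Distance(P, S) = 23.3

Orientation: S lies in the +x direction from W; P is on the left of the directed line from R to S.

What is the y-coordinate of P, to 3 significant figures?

22.4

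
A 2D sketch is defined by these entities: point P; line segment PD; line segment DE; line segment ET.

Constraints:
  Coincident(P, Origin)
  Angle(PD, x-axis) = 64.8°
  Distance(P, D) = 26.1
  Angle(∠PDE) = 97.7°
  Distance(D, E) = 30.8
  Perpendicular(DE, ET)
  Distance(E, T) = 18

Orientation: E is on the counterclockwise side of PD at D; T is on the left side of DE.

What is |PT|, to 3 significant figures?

35.2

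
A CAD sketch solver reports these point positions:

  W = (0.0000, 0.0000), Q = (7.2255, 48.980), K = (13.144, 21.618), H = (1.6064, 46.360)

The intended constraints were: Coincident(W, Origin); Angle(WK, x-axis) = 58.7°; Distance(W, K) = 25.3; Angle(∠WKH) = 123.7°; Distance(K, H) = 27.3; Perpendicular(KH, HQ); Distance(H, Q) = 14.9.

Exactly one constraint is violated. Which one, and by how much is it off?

Distance(H, Q) = 14.9 — off by 8.70.

W = (0.00, 0.00) ✓; WK at 58.70° ✓; |WK| = 25.30 ✓; ∠WKH = 123.7° ✓; |KH| = 27.30 ✓; ∠(KH, HQ) = 90.00° ✓; |HQ| = 6.200 ✗.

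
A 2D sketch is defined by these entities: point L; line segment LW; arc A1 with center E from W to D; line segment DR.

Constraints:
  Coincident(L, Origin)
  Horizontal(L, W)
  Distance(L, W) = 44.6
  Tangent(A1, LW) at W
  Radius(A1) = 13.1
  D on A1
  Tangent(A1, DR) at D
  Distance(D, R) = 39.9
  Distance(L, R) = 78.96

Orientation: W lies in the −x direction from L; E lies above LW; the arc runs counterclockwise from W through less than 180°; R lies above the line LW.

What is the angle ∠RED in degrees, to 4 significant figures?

71.82°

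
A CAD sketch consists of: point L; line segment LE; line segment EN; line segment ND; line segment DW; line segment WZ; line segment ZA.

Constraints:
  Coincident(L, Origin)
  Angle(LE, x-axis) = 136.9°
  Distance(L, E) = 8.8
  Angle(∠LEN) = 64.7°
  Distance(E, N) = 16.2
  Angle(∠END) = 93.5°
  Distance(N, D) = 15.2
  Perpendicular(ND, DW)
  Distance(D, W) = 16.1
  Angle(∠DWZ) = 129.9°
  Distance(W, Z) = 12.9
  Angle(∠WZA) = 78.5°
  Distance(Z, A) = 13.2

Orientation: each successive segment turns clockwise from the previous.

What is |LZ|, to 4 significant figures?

11.63

L is at the origin; LE runs at 136.9° with length 8.8, so E = (-6.425, 6.013). ∠LEN = 64.7° gives EN at 21.60° from the x-axis; with |EN| = 16.2, N = (8.637, 11.98). ∠END = 93.5° gives ND at -64.90° from the x-axis; with |ND| = 15.2, D = (15.08, -1.788). The perpendicularity gives DW at right angles to ND, so DW runs at -154.9°; with |DW| = 16.1, W = (0.5051, -8.618). ∠DWZ = 129.9° gives WZ at 155.0° from the x-axis; with |WZ| = 12.9, Z = (-11.19, -3.166). Then |LZ| = |Z − L| = 11.63.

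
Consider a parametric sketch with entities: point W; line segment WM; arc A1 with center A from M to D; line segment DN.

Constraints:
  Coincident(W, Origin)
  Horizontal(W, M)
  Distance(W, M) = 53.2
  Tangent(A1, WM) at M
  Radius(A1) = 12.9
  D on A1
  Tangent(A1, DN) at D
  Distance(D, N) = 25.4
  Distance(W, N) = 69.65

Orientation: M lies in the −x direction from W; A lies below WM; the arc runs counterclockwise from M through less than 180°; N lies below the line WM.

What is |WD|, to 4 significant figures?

67.55

W is at the origin; W and M share the same y with |WM| = 53.2 and M on the −x side, so M = (-53.20, 0.000). The tangent condition forces AM to be normal to WM, so A = M + (0, -12.9) = (-53.20, -12.90). Since AD ⟂ DN (tangency), |AN| = √(12.9² + 25.4²) = 28.49 regardless of where D sits on A1. So N lies on both circle(W, 69.65) and circle(A, 28.49); the below-WM intersection is N = (-56.13, -41.24). D is the foot of the tangent from N: D = (-65.24, -17.53).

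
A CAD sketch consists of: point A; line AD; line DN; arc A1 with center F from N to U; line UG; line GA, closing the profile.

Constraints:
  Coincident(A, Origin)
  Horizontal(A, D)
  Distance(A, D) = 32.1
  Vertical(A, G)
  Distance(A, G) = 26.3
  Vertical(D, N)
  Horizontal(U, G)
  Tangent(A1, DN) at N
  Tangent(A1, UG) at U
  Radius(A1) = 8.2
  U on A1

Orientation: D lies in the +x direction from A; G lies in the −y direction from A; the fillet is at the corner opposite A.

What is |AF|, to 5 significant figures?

29.980

A is at the origin; A and D share the same y with |AD| = 32.1 and D on the +x side, so D = (32.100, 0.0000). AG is vertical with |AG| = 26.3 and G on the −y side, so G = (0.0000, -26.300). The virtual corner opposite A is at (32.100, -26.300). A1 meets DN tangentially, so FN is at right angles to DN and the tangent condition forces FU to be normal to UG, with radius 8.2, so the center F sits 8.2 in from both sides at F = (23.900, -18.100). Then |AF| = |F − A| = 29.980.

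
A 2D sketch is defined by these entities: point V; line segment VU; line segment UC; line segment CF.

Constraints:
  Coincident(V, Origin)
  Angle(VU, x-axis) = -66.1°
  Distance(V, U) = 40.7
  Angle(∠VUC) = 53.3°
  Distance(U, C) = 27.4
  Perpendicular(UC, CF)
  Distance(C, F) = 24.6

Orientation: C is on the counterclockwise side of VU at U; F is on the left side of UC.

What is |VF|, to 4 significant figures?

8.601

V is at the origin; VU runs at -66.1° with length 40.7, so U = 40.7·(cos -66.1°, sin -66.1°) = (16.49, -37.21). ∠VUC = 53.3°, so UC runs at -66.1° + (180° − 53.3°) = 60.60° from the x-axis; with |UC| = 27.4, C = U + 27.4·(cos 60.60°, sin 60.60°) = (29.94, -13.34). UC ⟂ CF; with |CF| = 24.6 on the left of UC, F = C + 24.6·(-0.8712, 0.4909) = (8.508, -1.263). Then |VF| = |F − V| = 8.601.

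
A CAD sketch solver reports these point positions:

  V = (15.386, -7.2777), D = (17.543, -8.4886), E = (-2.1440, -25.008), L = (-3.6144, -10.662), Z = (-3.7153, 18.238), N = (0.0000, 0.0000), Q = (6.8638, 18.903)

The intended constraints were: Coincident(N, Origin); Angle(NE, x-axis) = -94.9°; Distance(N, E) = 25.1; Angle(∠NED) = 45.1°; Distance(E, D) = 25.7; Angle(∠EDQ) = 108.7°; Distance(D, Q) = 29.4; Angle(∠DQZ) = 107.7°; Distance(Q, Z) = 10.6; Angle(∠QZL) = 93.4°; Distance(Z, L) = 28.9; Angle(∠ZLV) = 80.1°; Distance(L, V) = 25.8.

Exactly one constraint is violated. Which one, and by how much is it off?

Distance(L, V) = 25.8 — off by 6.50.

N = (0.00, 0.00) ✓; NE at -94.90° ✓; |NE| = 25.10 ✓; ∠NED = 45.10° ✓; |ED| = 25.70 ✓; ∠EDQ = 108.7° ✓; |DQ| = 29.40 ✓; ∠DQZ = 107.7° ✓; |QZ| = 10.60 ✓; ∠QZL = 93.40° ✓; |ZL| = 28.90 ✓; ∠ZLV = 80.10° ✓; |LV| = 19.30 ✗.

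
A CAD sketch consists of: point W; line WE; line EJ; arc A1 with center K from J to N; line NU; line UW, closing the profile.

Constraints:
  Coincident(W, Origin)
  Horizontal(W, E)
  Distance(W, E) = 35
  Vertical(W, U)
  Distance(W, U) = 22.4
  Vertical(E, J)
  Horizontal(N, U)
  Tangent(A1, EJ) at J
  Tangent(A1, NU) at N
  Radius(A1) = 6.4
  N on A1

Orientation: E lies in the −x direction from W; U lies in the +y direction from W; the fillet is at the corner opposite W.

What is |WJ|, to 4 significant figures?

38.48

W is at the origin; W and E share the same y with |WE| = 35.0 and E on the −x side, so E = (-35.00, 0.000). W and U share the same x with |WU| = 22.4 and U on the +y side, so U = (0.000, 22.40). The virtual corner opposite W is at (-35.00, 22.40). The tangent condition forces KJ to be normal to EJ and the tangent condition forces KN to be normal to NU, with radius 6.4, so the center K sits 6.4 in from both sides at K = (-28.60, 16.00). That places the tangent points at J = (-35.00, 16.00) on EJ and N = (-28.60, 22.40) on NU. Then |WJ| = |J − W| = 38.48.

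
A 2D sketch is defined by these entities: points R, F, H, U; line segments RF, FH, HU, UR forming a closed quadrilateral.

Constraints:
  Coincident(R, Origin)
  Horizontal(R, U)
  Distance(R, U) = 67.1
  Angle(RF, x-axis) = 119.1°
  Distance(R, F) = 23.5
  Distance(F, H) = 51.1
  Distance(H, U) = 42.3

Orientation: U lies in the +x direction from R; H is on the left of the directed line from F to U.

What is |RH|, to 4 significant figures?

49.59

R is at the origin; R and U share the same y with |RU| = 67.1 and U in +x, so U = (67.1, 0). RF runs at 119.1° with |RF| = 23.5, so F = (-11.43, 20.53). H is determined by |FH| = 51.1 and |HU| = 42.3 together: it lies at the intersection of circle(F, 51.1) and circle(U, 42.3). With |FU| = 81.17, the foot of the radical line on FU is 45.65 from F and the perpendicular offset is √(51.1² − 45.65²) = 22.97. Taking the left-of-FU solution: H = (38.54, 31.21).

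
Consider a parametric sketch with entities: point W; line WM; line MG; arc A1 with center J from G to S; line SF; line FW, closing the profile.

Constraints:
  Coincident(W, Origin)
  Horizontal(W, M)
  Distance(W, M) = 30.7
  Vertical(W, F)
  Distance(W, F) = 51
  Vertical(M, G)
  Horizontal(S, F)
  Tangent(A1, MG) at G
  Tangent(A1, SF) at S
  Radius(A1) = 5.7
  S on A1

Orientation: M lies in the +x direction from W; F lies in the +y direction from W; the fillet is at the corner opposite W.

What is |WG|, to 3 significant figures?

54.7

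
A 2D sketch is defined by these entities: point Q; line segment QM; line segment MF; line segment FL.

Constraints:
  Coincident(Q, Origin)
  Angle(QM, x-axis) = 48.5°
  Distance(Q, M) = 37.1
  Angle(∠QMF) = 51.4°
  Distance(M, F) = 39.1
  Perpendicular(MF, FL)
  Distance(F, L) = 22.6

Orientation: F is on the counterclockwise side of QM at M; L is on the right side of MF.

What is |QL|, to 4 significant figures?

54.00

∠QMF = 51.4°, so MF runs at 48.5° + (180° − 51.4°) = 177.1° from the x-axis; with |MF| = 39.1, F = M + 39.1·(cos 177.1°, sin 177.1°) = (-14.47, 29.76). The perpendicularity gives FL at right angles to MF; with |FL| = 22.6 on the right of MF, L = F + 22.6·(0.05059, 0.9987) = (-13.32, 52.34). Then |QL| = |L − Q| = 54.00.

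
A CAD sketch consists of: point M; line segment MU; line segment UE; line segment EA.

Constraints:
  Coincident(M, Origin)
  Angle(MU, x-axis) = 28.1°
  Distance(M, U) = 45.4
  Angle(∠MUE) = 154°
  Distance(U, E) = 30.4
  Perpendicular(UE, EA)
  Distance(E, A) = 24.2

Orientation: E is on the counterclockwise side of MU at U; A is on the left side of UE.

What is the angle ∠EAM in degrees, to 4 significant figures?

86.55°

M is at the origin; MU runs at 28.1° with length 45.4, so U = 45.4·(cos 28.1°, sin 28.1°) = (40.05, 21.38). ∠MUE = 154.0°, so UE runs at 28.1° + (180° − 154.0°) = 54.10° from the x-axis; with |UE| = 30.4, E = U + 30.4·(cos 54.10°, sin 54.10°) = (57.87, 46.01). UE is perpendicular to EA; with |EA| = 24.2 on the left of UE, A = E + 24.2·(-0.8100, 0.5864) = (38.27, 60.20). Then cos ∠EAM = AE·AM / (|AE||AM|), giving 86.55°.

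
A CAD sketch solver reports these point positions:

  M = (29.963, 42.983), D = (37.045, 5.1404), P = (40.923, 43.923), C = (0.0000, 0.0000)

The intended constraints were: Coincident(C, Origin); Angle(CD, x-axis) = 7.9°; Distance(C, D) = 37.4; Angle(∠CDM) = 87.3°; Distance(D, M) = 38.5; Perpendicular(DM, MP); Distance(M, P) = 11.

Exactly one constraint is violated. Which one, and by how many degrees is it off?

Perpendicular(DM, MP) — off by 5.70°.

C = (0.00, 0.00) ✓; CD at 7.900° ✓; |CD| = 37.40 ✓; ∠CDM = 87.30° ✓; |DM| = 38.50 ✓; ∠(DM, MP) = 95.70° ✗; |MP| = 11.00 ✓.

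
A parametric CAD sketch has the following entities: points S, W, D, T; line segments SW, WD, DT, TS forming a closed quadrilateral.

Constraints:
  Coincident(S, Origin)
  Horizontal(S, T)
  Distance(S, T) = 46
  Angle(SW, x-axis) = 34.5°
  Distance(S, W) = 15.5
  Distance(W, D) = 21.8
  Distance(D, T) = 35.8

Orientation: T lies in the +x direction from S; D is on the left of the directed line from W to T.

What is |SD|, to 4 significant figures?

36.36

S is at the origin; S and T share the same y with |ST| = 46.0 and T in +x, so T = (46.0, 0). SW runs at 34.5° with |SW| = 15.5, so W = (12.77, 8.779). D is determined by |WD| = 21.8 and |DT| = 35.8 together: it lies at the intersection of circle(W, 21.8) and circle(T, 35.8). With |WT| = 34.37, the foot of the radical line on WT is 5.451 from W and the perpendicular offset is √(21.8² − 5.451²) = 21.11. Taking the left-of-WT solution: D = (23.44, 27.79).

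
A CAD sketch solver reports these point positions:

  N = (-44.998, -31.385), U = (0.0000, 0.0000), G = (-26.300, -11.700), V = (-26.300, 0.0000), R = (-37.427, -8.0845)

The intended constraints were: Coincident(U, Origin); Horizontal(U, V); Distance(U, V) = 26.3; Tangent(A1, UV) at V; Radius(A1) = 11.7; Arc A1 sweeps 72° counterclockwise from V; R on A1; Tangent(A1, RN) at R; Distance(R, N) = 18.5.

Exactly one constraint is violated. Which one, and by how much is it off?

Distance(R, N) = 18.5 — off by 6.00.

U = (0.00, 0.00) ✓; U.y = 0.00, V.y = 0.00 ✓; |UV| = 26.30 ✓; ∠(GV, VU) = 90.00° ✓; |GV| = 11.70 ✓; bearing(G→R) − bearing(G→V) = 72.00° ✓; |GR| = 11.70 ✓; ∠(GR, RN) = 90.00° ✓; |RN| = 24.50 ✗.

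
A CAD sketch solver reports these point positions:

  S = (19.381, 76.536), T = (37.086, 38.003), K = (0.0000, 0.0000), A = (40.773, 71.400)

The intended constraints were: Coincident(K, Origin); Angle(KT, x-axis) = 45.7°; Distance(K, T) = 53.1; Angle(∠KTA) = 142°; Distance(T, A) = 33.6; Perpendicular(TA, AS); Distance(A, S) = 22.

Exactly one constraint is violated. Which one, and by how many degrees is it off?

Perpendicular(TA, AS) — off by 7.20°.

K = (0.00, 0.00) ✓; KT at 45.70° ✓; |KT| = 53.10 ✓; ∠KTA = 142.0° ✓; |TA| = 33.60 ✓; ∠(TA, AS) = 82.80° ✗; |AS| = 22.00 ✓.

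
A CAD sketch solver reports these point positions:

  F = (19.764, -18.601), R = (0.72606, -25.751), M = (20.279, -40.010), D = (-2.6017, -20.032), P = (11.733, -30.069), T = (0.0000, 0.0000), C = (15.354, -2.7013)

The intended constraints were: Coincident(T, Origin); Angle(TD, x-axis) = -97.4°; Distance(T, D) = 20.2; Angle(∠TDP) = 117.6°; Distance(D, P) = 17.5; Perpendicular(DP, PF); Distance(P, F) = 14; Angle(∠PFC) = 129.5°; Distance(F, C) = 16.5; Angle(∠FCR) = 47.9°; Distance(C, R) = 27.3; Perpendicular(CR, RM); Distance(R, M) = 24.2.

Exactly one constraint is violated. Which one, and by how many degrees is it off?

Perpendicular(CR, RM) — off by 3.70°.

T = (0.00, 0.00) ✓; TD at -97.40° ✓; |TD| = 20.20 ✓; ∠TDP = 117.6° ✓; |DP| = 17.50 ✓; ∠(DP, PF) = 90.00° ✓; |PF| = 14.00 ✓; ∠PFC = 129.5° ✓; |FC| = 16.50 ✓; ∠FCR = 47.90° ✓; |CR| = 27.30 ✓; ∠(CR, RM) = 86.30° ✗; |RM| = 24.20 ✓.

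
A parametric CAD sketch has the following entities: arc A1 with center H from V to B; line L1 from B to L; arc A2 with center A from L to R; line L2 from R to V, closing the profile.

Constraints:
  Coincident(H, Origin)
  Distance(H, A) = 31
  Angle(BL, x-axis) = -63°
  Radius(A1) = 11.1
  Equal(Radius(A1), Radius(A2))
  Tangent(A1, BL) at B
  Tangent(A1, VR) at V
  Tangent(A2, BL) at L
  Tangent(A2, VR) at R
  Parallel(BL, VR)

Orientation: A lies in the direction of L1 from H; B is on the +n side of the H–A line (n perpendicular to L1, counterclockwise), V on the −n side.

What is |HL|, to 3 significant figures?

32.9

The slot axis is L1's direction at -63.0°, so u = (cos -63.0°, sin -63.0°) = (0.454, -0.891) and n = (−sin -63.0°, cos -63.0°) = (0.891, 0.454). H is at the origin and A lies 31.0 along u from H, so A = 31.0·u = (14.1, -27.6). Tangency of A1 to both parallel lines with radius 11.1 puts B and V at H ± 11.1·n: B = (9.89, 5.04), V = (-9.89, -5.04). Equal radii place L and R the same way about A: L = A + 11.1·n = (24.0, -22.6), R = A − 11.1·n = (4.18, -32.7). Then |HL| = |L − H| = 32.9.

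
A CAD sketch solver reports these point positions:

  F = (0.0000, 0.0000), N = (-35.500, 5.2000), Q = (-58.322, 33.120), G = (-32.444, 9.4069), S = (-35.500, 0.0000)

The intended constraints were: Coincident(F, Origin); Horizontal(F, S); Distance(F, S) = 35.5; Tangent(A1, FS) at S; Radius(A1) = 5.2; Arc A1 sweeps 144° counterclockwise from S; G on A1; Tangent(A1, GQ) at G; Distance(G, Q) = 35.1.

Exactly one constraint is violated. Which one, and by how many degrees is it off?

Tangent(A1, GQ) at G — off by 6.50°.

F = (0.00, 0.00) ✓; F.y = 0.00, S.y = 0.00 ✓; |FS| = 35.50 ✓; ∠(NS, SF) = 90.00° ✓; |NS| = 5.200 ✓; bearing(N→G) − bearing(N→S) = 144.0° ✓; |NG| = 5.200 ✓; ∠(NG, GQ) = 96.50° ✗; |GQ| = 35.10 ✓.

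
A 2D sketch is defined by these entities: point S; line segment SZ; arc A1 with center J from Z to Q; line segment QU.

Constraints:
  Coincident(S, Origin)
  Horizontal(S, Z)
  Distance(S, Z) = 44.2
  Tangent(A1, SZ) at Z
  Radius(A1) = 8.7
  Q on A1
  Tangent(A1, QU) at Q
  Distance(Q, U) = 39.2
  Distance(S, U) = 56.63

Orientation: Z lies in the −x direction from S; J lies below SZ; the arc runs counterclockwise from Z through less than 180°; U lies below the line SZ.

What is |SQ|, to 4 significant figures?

53.33

S is at the origin; S and Z share the same y with |SZ| = 44.2 and Z on the −x side, so Z = (-44.20, 0.000). Since A1 is tangent to SZ there, JZ ⟂ SZ, so J = Z + (0, -8.7) = (-44.20, -8.700). Since JQ ⟂ QU (tangency), |JU| = √(8.7² + 39.2²) = 40.15 regardless of where Q sits on A1. So U lies on both circle(S, 56.63) and circle(J, 40.15); the below-SZ intersection is U = (-31.77, -46.88). Q is the foot of the tangent from U: Q = (-51.69, -13.12).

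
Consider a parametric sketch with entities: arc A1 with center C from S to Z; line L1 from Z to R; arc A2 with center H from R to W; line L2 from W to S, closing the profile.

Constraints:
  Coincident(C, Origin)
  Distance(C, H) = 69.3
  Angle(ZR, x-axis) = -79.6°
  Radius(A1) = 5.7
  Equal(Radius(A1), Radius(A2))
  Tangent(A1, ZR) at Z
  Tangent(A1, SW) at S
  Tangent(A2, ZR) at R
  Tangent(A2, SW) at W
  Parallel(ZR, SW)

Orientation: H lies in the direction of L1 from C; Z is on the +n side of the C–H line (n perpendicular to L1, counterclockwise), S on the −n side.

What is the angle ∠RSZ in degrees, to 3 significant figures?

80.7°

The slot axis is L1's direction at -79.6°, so u = (cos -79.6°, sin -79.6°) = (0.181, -0.984) and n = (−sin -79.6°, cos -79.6°) = (0.984, 0.181). C is at the origin and H lies 69.3 along u from C, so H = 69.3·u = (12.5, -68.2). Tangency of A1 to both parallel lines with radius 5.7 puts Z and S at C ± 5.7·n: Z = (5.61, 1.03), S = (-5.61, -1.03). Equal radii place R and W the same way about H: R = H + 5.7·n = (18.1, -67.1), W = H − 5.7·n = (6.90, -69.2). Then cos ∠RSZ = SR·SZ / (|SR||SZ|), giving 80.7°.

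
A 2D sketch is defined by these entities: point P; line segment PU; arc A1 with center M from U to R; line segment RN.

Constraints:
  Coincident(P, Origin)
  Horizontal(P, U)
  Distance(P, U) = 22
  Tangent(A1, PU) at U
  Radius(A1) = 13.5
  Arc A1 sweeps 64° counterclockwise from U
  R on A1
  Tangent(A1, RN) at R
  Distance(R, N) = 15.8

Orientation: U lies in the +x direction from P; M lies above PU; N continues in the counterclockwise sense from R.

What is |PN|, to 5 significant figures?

46.480

P is at the origin; PU is horizontal with |PU| = 22.0 and U on the +x side, so U = (22.000, 0.0000). Tangency of A1 to PU means the radius MU is perpendicular to PU, so M = U + (0, 13.5) = (22.000, 13.500). On A1, U sits at bearing -90° from M; a 64° counterclockwise sweep puts R at bearing -26°, so R = M + 13.5·(cos -26°, sin -26°) = (34.134, 7.5820). Since A1 is tangent to RN there, MR ⟂ RN, so RN runs along (−sin -26°, cos -26°); with |RN| = 15.8, N = (41.060, 21.783). Then |PN| = |N − P| = 46.480.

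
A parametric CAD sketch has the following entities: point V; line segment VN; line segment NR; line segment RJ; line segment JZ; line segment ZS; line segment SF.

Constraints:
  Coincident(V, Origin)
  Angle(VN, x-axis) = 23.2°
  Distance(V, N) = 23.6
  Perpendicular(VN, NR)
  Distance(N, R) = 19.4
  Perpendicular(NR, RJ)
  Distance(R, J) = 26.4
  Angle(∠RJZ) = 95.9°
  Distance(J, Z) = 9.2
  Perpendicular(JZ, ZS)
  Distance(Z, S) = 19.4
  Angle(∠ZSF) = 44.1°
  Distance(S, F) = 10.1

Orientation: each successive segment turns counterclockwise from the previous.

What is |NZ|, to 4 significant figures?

29.20

The perpendicularity gives RJ at right angles to NR, so RJ runs at -156.8°; with |RJ| = 26.4, J = (-10.22, 16.73). ∠RJZ = 95.9° gives JZ at -72.70° from the x-axis; with |JZ| = 9.2, Z = (-7.480, 7.944). Then |NZ| = |Z − N| = 29.20.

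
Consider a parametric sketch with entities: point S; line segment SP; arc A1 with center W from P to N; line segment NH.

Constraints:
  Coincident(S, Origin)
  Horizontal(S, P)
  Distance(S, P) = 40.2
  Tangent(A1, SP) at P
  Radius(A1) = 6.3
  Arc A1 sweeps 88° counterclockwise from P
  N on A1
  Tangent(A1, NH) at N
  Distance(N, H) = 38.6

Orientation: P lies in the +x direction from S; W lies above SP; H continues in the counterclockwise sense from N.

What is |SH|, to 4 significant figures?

65.45

On A1, P sits at bearing -90° from W; an 88° counterclockwise sweep puts N at bearing -2°, so N = W + 6.3·(cos -2°, sin -2°) = (46.50, 6.080). Since A1 is tangent to NH there, WN ⟂ NH, so NH runs along (−sin -2°, cos -2°); with |NH| = 38.6, H = (47.84, 44.66). Then |SH| = |H − S| = 65.45.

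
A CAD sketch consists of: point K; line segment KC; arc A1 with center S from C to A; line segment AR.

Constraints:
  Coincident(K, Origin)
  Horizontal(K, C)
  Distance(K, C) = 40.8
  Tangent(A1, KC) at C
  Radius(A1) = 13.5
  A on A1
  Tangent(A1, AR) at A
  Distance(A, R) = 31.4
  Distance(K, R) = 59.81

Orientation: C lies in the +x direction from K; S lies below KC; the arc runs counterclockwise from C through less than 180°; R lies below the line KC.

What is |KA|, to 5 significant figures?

32.719

K is at the origin; K and C share the same y with |KC| = 40.8 and C on the +x side, so C = (40.800, 0.0000). Tangency of A1 to KC means the radius SC is perpendicular to KC, so S = C + (0, -13.5) = (40.800, -13.500). Since SA ⟂ AR (tangency), |SR| = √(13.5² + 31.4²) = 34.179 regardless of where A sits on A1. So R lies on both circle(K, 59.81) and circle(S, 34.179); the below-KC intersection is R = (36.471, -47.404). A is the foot of the tangent from R: A = (27.822, -17.218).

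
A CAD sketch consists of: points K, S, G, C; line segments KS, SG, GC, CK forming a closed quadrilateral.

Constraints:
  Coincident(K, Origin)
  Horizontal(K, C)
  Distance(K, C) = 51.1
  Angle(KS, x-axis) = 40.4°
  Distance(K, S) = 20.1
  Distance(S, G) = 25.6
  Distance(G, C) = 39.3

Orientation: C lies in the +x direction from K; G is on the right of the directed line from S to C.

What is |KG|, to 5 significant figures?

18.679

Checks: |SG| = 25.60 ✓; |GC| = 39.30 ✓.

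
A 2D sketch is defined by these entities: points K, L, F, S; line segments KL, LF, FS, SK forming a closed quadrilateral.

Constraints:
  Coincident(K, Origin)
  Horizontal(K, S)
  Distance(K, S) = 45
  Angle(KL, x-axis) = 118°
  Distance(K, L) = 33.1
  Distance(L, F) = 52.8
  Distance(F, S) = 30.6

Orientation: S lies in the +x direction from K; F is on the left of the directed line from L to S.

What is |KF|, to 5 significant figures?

47.589

K is at the origin; KS is horizontal with |KS| = 45.0 and S in +x, so S = (45.0, 0). KL runs at 118.0° with |KL| = 33.1, so L = (-15.540, 29.226). F is determined by |LF| = 52.8 and |FS| = 30.6 together: it lies at the intersection of circle(L, 52.8) and circle(S, 30.6). With |LS| = 67.225, the foot of the radical line on LS is 47.383 from L and the perpendicular offset is √(52.8² − 47.383²) = 23.295. Taking the left-of-LS solution: F = (37.259, 29.605).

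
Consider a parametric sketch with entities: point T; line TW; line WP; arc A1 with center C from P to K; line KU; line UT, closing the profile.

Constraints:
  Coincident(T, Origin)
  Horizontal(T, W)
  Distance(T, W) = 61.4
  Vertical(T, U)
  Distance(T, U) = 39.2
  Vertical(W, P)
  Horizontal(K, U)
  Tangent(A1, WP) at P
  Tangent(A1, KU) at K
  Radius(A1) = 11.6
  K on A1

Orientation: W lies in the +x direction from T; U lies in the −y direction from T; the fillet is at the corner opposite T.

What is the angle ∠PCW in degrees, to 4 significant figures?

67.20°

T is at the origin; TW is horizontal with |TW| = 61.4 and W on the +x side, so W = (61.40, 0.000). T and U share the same x with |TU| = 39.2 and U on the −y side, so U = (0.000, -39.20). The virtual corner opposite T is at (61.40, -39.20). The tangent condition forces CP to be normal to WP and A1 meets KU tangentially, so CK is at right angles to KU, with radius 11.6, so the center C sits 11.6 in from both sides at C = (49.80, -27.60). That places the tangent points at P = (61.40, -27.60) on WP and K = (49.80, -39.20) on KU. Then cos ∠PCW = CP·CW / (|CP||CW|), giving 67.20°.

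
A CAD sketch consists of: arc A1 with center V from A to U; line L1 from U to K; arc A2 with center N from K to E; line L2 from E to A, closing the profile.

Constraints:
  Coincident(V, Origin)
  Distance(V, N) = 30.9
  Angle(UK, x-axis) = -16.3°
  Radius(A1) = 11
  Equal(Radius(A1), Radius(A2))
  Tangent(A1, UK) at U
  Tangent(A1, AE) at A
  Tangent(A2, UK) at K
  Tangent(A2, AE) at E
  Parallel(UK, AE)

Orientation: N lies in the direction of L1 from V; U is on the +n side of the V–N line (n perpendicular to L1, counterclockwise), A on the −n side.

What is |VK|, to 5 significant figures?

32.800

The slot axis is L1's direction at -16.3°, so u = (cos -16.3°, sin -16.3°) = (0.95981, -0.28067) and n = (−sin -16.3°, cos -16.3°) = (0.28067, 0.95981). V is at the origin and N lies 30.9 along u from V, so N = 30.9·u = (29.658, -8.6726). Tangency of A1 to both parallel lines with radius 11.0 puts U and A at V ± 11.0·n: U = (3.0873, 10.558), A = (-3.0873, -10.558). Equal radii place K and E the same way about N: K = N + 11.0·n = (32.745, 1.8853), E = N − 11.0·n = (26.571, -19.230). Then |VK| = |K − V| = 32.800.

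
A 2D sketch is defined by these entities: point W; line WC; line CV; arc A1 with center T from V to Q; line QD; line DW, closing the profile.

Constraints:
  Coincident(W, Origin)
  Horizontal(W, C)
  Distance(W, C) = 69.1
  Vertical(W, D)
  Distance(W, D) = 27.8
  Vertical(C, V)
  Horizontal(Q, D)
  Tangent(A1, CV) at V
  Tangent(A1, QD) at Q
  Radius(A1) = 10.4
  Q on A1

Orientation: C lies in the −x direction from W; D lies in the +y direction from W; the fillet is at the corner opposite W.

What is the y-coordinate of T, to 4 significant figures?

17.40

W is at the origin; W and C share the same y with |WC| = 69.1 and C on the −x side, so C = (-69.10, 0.000). WD is vertical with |WD| = 27.8 and D on the +y side, so D = (0.000, 27.80). The virtual corner opposite W is at (-69.10, 27.80). Since A1 is tangent to CV there, TV ⟂ CV and tangency of A1 to QD means the radius TQ is perpendicular to QD, with radius 10.4, so the center T sits 10.4 in from both sides at T = (-58.70, 17.40). So T.y = 17.40.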